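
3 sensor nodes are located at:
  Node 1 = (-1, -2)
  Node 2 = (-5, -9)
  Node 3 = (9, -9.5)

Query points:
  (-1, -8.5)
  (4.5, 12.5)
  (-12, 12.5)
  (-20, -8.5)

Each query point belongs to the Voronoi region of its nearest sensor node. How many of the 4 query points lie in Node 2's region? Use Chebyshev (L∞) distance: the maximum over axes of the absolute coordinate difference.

2

(-1, -8.5) — d to each: Node 1:6.5, Node 2:4, Node 3:10 → nearest is Node 2
(4.5, 12.5) — d to each: Node 1:14.5, Node 2:21.5, Node 3:22 → nearest is Node 1
(-12, 12.5) — d to each: Node 1:14.5, Node 2:21.5, Node 3:22 → nearest is Node 1
(-20, -8.5) — d to each: Node 1:19, Node 2:15, Node 3:29 → nearest is Node 2
2 of the 4 points have Node 2 as nearest.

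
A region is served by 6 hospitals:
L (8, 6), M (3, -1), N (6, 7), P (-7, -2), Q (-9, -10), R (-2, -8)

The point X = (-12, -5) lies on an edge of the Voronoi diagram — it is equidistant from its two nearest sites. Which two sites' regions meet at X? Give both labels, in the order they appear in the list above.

Squared distances from X to each site:
|XL|² = (-12−8)² + (-5−6)² = 400 + 121 = 521
|XM|² = (-12−3)² + (-5−(-1))² = 225 + 16 = 241
|XN|² = (-12−6)² + (-5−7)² = 324 + 144 = 468
|XP|² = (-12−(-7))² + (-5−(-2))² = 25 + 9 = 34
|XQ|² = (-12−(-9))² + (-5−(-10))² = 9 + 25 = 34
|XR|² = (-12−(-2))² + (-5−(-8))² = 100 + 9 = 109
X is equidistant from P and Q (both at squared distance 34), and every other site is strictly farther — so X lies on the P–Q Voronoi edge.

P and Q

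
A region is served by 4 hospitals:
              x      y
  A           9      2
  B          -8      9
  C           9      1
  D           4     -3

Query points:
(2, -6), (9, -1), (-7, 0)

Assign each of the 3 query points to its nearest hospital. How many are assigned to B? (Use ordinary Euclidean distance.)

(2, -6) — d² to each: A:113, B:325, C:98, D:13 → nearest is D
(9, -1) — d² to each: A:9, B:389, C:4, D:29 → nearest is C
(-7, 0) — d² to each: A:260, B:82, C:257, D:130 → nearest is B
1 of the 3 points has B as nearest.

1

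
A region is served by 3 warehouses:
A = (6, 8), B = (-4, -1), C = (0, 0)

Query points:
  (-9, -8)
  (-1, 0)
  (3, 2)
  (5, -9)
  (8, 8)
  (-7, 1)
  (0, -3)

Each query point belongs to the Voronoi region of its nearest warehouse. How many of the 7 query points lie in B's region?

(-9, -8) — d² to each: A:481, B:74, C:145 → nearest is B
(-1, 0) — d² to each: A:113, B:10, C:1 → nearest is C
(3, 2) — d² to each: A:45, B:58, C:13 → nearest is C
(5, -9) — d² to each: A:290, B:145, C:106 → nearest is C
(8, 8) — d² to each: A:4, B:225, C:128 → nearest is A
(-7, 1) — d² to each: A:218, B:13, C:50 → nearest is B
(0, -3) — d² to each: A:157, B:20, C:9 → nearest is C
2 of the 7 points have B as nearest.

2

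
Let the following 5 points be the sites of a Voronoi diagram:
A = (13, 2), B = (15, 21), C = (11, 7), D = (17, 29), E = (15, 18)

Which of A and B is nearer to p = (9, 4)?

Compare squared distances:
|pA|² = (9−13)² + (4−2)² = 16 + 4 = 20
|pB|² = (9−15)² + (4−21)² = 36 + 289 = 325
20 < 325, so A is closer.

A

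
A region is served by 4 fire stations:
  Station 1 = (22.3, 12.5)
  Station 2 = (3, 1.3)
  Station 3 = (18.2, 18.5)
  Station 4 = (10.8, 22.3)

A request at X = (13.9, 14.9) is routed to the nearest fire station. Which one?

Since √ is increasing, it suffices to compare squared distances:
d²(X, Station 1) = (13.9−22.3)² + (14.9−12.5)² = 70.56 + 5.76 = 76.32
d²(X, Station 2) = (13.9−3)² + (14.9−1.3)² = 118.81 + 184.96 = 303.77
d²(X, Station 3) = (13.9−18.2)² + (14.9−18.5)² = 18.49 + 12.96 = 31.45
d²(X, Station 4) = (13.9−10.8)² + (14.9−22.3)² = 9.61 + 54.76 = 64.37
Minimum is at Station 3.

Station 3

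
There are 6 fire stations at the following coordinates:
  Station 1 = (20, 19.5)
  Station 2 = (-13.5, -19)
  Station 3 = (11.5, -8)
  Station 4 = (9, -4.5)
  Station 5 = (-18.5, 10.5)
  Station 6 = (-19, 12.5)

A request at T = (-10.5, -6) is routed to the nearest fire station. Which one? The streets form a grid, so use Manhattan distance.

d(T, Station 1) = 30.5 + 25.5 = 56
d(T, Station 2) = 3 + 13 = 16
d(T, Station 3) = 22 + 2 = 24
d(T, Station 4) = 19.5 + 1.5 = 21
d(T, Station 5) = 8 + 16.5 = 24.5
d(T, Station 6) = 8.5 + 18.5 = 27
The smallest is to Station 2, so T lies in the Voronoi region of Station 2.

Station 2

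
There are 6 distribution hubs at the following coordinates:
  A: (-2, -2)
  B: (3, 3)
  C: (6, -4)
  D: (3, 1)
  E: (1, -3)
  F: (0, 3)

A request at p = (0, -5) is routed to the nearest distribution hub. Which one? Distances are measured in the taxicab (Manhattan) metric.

E

d(p,A) = |0−(-2)| + |-5−(-2)| = 2 + 3 = 5
d(p,B) = |0−3| + |-5−3| = 3 + 8 = 11
d(p,C) = |0−6| + |-5−(-4)| = 6 + 1 = 7
d(p,D) = |0−3| + |-5−1| = 3 + 6 = 9
d(p,E) = |0−1| + |-5−(-3)| = 1 + 2 = 3
d(p,F) = |0−0| + |-5−3| = 0 + 8 = 8
E is nearest.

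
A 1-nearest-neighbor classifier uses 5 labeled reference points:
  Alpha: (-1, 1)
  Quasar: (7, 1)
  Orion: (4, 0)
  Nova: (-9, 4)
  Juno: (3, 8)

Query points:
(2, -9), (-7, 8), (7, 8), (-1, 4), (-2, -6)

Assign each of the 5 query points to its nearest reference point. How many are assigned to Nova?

(2, -9) — d² to each: Alpha:109, Quasar:125, Orion:85, Nova:290, Juno:290 → nearest is Orion
(-7, 8) — d² to each: Alpha:85, Quasar:245, Orion:185, Nova:20, Juno:100 → nearest is Nova
(7, 8) — d² to each: Alpha:113, Quasar:49, Orion:73, Nova:272, Juno:16 → nearest is Juno
(-1, 4) — d² to each: Alpha:9, Quasar:73, Orion:41, Nova:64, Juno:32 → nearest is Alpha
(-2, -6) — d² to each: Alpha:50, Quasar:130, Orion:72, Nova:149, Juno:221 → nearest is Alpha
1 of the 5 points has Nova as nearest.

1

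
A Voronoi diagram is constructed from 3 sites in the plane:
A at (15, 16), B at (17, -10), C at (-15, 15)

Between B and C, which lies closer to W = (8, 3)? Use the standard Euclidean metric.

Compare squared distances:
|WB|² = (8−17)² + (3−(-10))² = 81 + 169 = 250
|WC|² = (8−(-15))² + (3−15)² = 529 + 144 = 673
250 < 673, so B is closer.

B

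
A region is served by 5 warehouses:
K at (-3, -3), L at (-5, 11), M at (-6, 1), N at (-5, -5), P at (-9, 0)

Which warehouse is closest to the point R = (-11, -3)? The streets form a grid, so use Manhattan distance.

P

d(R,K) = |-11−(-3)| + |-3−(-3)| = 8 + 0 = 8
d(R,L) = |-11−(-5)| + |-3−11| = 6 + 14 = 20
d(R,M) = |-11−(-6)| + |-3−1| = 5 + 4 = 9
d(R,N) = |-11−(-5)| + |-3−(-5)| = 6 + 2 = 8
d(R,P) = |-11−(-9)| + |-3−0| = 2 + 3 = 5
Minimum is at P.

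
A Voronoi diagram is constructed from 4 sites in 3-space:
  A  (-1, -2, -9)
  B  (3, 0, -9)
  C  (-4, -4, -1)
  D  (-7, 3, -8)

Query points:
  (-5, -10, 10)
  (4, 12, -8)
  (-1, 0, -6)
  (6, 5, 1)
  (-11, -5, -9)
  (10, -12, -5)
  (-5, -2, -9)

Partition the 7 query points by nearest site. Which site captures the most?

(-5, -10, 10) — d² to each: A:441, B:525, C:158, D:497 → nearest is C
(4, 12, -8) — d² to each: A:222, B:146, C:369, D:202 → nearest is B
(-1, 0, -6) — d² to each: A:13, B:25, C:50, D:49 → nearest is A
(6, 5, 1) — d² to each: A:198, B:134, C:185, D:254 → nearest is B
(-11, -5, -9) — d² to each: A:109, B:221, C:114, D:81 → nearest is D
(10, -12, -5) — d² to each: A:237, B:209, C:276, D:523 → nearest is B
(-5, -2, -9) — d² to each: A:16, B:68, C:69, D:30 → nearest is A
Tally — A:2, B:3, C:1, D:1. B captures the most (3).

B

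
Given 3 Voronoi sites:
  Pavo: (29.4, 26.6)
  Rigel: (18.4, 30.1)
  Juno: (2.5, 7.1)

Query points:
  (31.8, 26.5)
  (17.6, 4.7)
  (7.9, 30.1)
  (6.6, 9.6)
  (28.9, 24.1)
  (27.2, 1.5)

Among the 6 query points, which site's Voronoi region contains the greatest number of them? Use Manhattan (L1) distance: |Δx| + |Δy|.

Pavo

(31.8, 26.5) — d to each: Pavo:2.5, Rigel:17, Juno:48.7 → nearest is Pavo
(17.6, 4.7) — d to each: Pavo:33.7, Rigel:26.2, Juno:17.5 → nearest is Juno
(7.9, 30.1) — d to each: Pavo:25, Rigel:10.5, Juno:28.4 → nearest is Rigel
(6.6, 9.6) — d to each: Pavo:39.8, Rigel:32.3, Juno:6.6 → nearest is Juno
(28.9, 24.1) — d to each: Pavo:3, Rigel:16.5, Juno:43.4 → nearest is Pavo
(27.2, 1.5) — d to each: Pavo:27.3, Rigel:37.4, Juno:30.3 → nearest is Pavo
Tally — Pavo:3, Rigel:1, Juno:2. Pavo captures the most (3).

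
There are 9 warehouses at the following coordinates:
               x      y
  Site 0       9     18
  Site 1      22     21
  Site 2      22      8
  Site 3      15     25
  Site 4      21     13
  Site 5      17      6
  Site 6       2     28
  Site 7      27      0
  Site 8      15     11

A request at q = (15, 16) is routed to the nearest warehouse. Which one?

Compare squared distances (the ordering matches that of the actual distances):
d²(q, Site 0) = (15−9)² + (16−18)² = 36 + 4 = 40
d²(q, Site 1) = (15−22)² + (16−21)² = 49 + 25 = 74
d²(q, Site 2) = (15−22)² + (16−8)² = 49 + 64 = 113
d²(q, Site 3) = (15−15)² + (16−25)² = 0 + 81 = 81
d²(q, Site 4) = (15−21)² + (16−13)² = 36 + 9 = 45
d²(q, Site 5) = (15−17)² + (16−6)² = 4 + 100 = 104
d²(q, Site 6) = (15−2)² + (16−28)² = 169 + 144 = 313
d²(q, Site 7) = (15−27)² + (16−0)² = 144 + 256 = 400
d²(q, Site 8) = (15−15)² + (16−11)² = 0 + 25 = 25
The smallest is to Site 8, so q lies in the Voronoi region of Site 8.

Site 8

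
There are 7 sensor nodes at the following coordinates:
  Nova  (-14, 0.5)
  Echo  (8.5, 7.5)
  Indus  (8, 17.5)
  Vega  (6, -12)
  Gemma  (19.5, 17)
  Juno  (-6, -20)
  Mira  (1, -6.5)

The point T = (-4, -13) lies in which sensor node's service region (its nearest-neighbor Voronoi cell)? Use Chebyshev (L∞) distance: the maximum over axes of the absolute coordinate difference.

d(T, Nova) = max(10, 13.5) = 13.5
d(T, Echo) = max(12.5, 20.5) = 20.5
d(T, Indus) = max(12, 30.5) = 30.5
d(T, Vega) = max(10, 1) = 10
d(T, Gemma) = max(23.5, 30) = 30
d(T, Juno) = max(2, 7) = 7
d(T, Mira) = max(5, 6.5) = 6.5
Mira is nearest.

Mira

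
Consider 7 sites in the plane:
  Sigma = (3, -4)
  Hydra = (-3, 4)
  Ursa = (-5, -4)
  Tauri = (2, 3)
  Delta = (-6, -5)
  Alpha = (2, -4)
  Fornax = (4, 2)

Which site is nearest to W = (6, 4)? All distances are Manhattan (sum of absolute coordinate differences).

d(W, Sigma) = |6−3| + |4−(-4)| = 3 + 8 = 11
d(W, Hydra) = |6−(-3)| + |4−4| = 9 + 0 = 9
d(W, Ursa) = |6−(-5)| + |4−(-4)| = 11 + 8 = 19
d(W, Tauri) = |6−2| + |4−3| = 4 + 1 = 5
d(W, Delta) = |6−(-6)| + |4−(-5)| = 12 + 9 = 21
d(W, Alpha) = |6−2| + |4−(-4)| = 4 + 8 = 12
d(W, Fornax) = |6−4| + |4−2| = 2 + 2 = 4
Fornax is nearest.

Fornax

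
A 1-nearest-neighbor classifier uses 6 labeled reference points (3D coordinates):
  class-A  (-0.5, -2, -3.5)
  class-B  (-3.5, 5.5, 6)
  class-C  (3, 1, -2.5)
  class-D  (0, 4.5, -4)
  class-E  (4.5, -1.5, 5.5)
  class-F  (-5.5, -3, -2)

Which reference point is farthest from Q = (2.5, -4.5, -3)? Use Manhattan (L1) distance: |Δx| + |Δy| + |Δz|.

class-B

d(Q, class-A) = |2.5−(-0.5)| + |-4.5−(-2)| + |-3−(-3.5)| = 3 + 2.5 + 0.5 = 6
d(Q, class-B) = |2.5−(-3.5)| + |-4.5−5.5| + |-3−6| = 6 + 10 + 9 = 25
d(Q, class-C) = |2.5−3| + |-4.5−1| + |-3−(-2.5)| = 0.5 + 5.5 + 0.5 = 6.5
d(Q, class-D) = |2.5−0| + |-4.5−4.5| + |-3−(-4)| = 2.5 + 9 + 1 = 12.5
d(Q, class-E) = |2.5−4.5| + |-4.5−(-1.5)| + |-3−5.5| = 2 + 3 + 8.5 = 13.5
d(Q, class-F) = |2.5−(-5.5)| + |-4.5−(-3)| + |-3−(-2)| = 8 + 1.5 + 1 = 10.5
The largest is to class-B.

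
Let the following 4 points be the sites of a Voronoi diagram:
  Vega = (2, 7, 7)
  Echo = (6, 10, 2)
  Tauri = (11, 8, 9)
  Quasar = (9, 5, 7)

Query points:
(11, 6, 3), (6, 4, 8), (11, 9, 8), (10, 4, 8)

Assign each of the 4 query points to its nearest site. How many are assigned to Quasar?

(11, 6, 3) — d² to each: Vega:98, Echo:42, Tauri:40, Quasar:21 → nearest is Quasar
(6, 4, 8) — d² to each: Vega:26, Echo:72, Tauri:42, Quasar:11 → nearest is Quasar
(11, 9, 8) — d² to each: Vega:86, Echo:62, Tauri:2, Quasar:21 → nearest is Tauri
(10, 4, 8) — d² to each: Vega:74, Echo:88, Tauri:18, Quasar:3 → nearest is Quasar
3 of the 4 points have Quasar as nearest.

3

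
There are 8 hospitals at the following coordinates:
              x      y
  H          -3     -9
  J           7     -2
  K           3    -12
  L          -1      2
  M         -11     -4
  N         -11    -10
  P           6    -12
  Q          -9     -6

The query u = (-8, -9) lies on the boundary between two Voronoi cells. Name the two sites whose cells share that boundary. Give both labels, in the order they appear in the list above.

Squared distances from u to each site:
|uH|² = (-8−(-3))² + (-9−(-9))² = 25 + 0 = 25
|uJ|² = (-8−7)² + (-9−(-2))² = 225 + 49 = 274
|uK|² = (-8−3)² + (-9−(-12))² = 121 + 9 = 130
|uL|² = (-8−(-1))² + (-9−2)² = 49 + 121 = 170
|uM|² = (-8−(-11))² + (-9−(-4))² = 9 + 25 = 34
|uN|² = (-8−(-11))² + (-9−(-10))² = 9 + 1 = 10
|uP|² = (-8−6)² + (-9−(-12))² = 196 + 9 = 205
|uQ|² = (-8−(-9))² + (-9−(-6))² = 1 + 9 = 10
u is equidistant from N and Q (both at squared distance 10), and every other site is strictly farther — so u lies on the N–Q Voronoi edge.

N and Q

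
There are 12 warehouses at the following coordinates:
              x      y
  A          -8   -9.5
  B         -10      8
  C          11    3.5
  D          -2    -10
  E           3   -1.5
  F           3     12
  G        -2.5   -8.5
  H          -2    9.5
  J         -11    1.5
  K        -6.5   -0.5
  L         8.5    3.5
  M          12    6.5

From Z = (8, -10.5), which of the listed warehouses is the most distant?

B

Squared Euclidean distances:
|ZA|² = (8−(-8))² + (-10.5−(-9.5))² = 256 + 1 = 257
|ZB|² = (8−(-10))² + (-10.5−8)² = 324 + 342.25 = 666.25
|ZC|² = (8−11)² + (-10.5−3.5)² = 9 + 196 = 205
|ZD|² = (8−(-2))² + (-10.5−(-10))² = 100 + 0.25 = 100.25
|ZE|² = (8−3)² + (-10.5−(-1.5))² = 25 + 81 = 106
|ZF|² = (8−3)² + (-10.5−12)² = 25 + 506.25 = 531.25
|ZG|² = (8−(-2.5))² + (-10.5−(-8.5))² = 110.25 + 4 = 114.25
|ZH|² = (8−(-2))² + (-10.5−9.5)² = 100 + 400 = 500
|ZJ|² = (8−(-11))² + (-10.5−1.5)² = 361 + 144 = 505
|ZK|² = (8−(-6.5))² + (-10.5−(-0.5))² = 210.25 + 100 = 310.25
|ZL|² = (8−8.5)² + (-10.5−3.5)² = 0.25 + 196 = 196.25
|ZM|² = (8−12)² + (-10.5−6.5)² = 16 + 289 = 305
The largest is to B.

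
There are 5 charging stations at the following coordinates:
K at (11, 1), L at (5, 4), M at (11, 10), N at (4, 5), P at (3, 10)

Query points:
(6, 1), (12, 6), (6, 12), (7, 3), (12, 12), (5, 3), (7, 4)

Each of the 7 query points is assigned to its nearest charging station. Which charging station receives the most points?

(6, 1) — d² to each: K:25, L:10, M:106, N:20, P:90 → nearest is L
(12, 6) — d² to each: K:26, L:53, M:17, N:65, P:97 → nearest is M
(6, 12) — d² to each: K:146, L:65, M:29, N:53, P:13 → nearest is P
(7, 3) — d² to each: K:20, L:5, M:65, N:13, P:65 → nearest is L
(12, 12) — d² to each: K:122, L:113, M:5, N:113, P:85 → nearest is M
(5, 3) — d² to each: K:40, L:1, M:85, N:5, P:53 → nearest is L
(7, 4) — d² to each: K:25, L:4, M:52, N:10, P:52 → nearest is L
Tally — L:4, M:2, P:1. L captures the most (4).

L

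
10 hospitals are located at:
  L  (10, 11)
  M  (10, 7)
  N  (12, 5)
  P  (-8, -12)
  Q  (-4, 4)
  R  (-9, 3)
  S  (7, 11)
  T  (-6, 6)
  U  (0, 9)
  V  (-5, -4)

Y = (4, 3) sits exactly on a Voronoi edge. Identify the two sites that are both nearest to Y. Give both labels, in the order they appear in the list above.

Squared distances from Y to each site:
|YL|² = (4−10)² + (3−11)² = 36 + 64 = 100
|YM|² = (4−10)² + (3−7)² = 36 + 16 = 52
|YN|² = (4−12)² + (3−5)² = 64 + 4 = 68
|YP|² = (4−(-8))² + (3−(-12))² = 144 + 225 = 369
|YQ|² = (4−(-4))² + (3−4)² = 64 + 1 = 65
|YR|² = (4−(-9))² + (3−3)² = 169 + 0 = 169
|YS|² = (4−7)² + (3−11)² = 9 + 64 = 73
|YT|² = (4−(-6))² + (3−6)² = 100 + 9 = 109
|YU|² = (4−0)² + (3−9)² = 16 + 36 = 52
|YV|² = (4−(-5))² + (3−(-4))² = 81 + 49 = 130
Y is equidistant from M and U (both at squared distance 52), and every other site is strictly farther — so Y lies on the M–U Voronoi edge.

M and U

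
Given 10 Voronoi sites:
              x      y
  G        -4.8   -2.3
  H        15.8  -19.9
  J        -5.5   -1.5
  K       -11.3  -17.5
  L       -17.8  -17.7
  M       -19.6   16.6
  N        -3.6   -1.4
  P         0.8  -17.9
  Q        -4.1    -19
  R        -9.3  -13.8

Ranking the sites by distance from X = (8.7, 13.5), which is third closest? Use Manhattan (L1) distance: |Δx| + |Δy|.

G

d(X,G) = |8.7−(-4.8)| + |13.5−(-2.3)| = 13.5 + 15.8 = 29.3
d(X,H) = |8.7−15.8| + |13.5−(-19.9)| = 7.1 + 33.4 = 40.5
d(X,J) = |8.7−(-5.5)| + |13.5−(-1.5)| = 14.2 + 15 = 29.2
d(X,K) = |8.7−(-11.3)| + |13.5−(-17.5)| = 20 + 31 = 51
d(X,L) = |8.7−(-17.8)| + |13.5−(-17.7)| = 26.5 + 31.2 = 57.7
d(X,M) = |8.7−(-19.6)| + |13.5−16.6| = 28.3 + 3.1 = 31.4
d(X,N) = |8.7−(-3.6)| + |13.5−(-1.4)| = 12.3 + 14.9 = 27.2
d(X,P) = |8.7−0.8| + |13.5−(-17.9)| = 7.9 + 31.4 = 39.3
d(X,Q) = |8.7−(-4.1)| + |13.5−(-19)| = 12.8 + 32.5 = 45.3
d(X,R) = |8.7−(-9.3)| + |13.5−(-13.8)| = 18 + 27.3 = 45.3
Sorted ascending: N, J, G, M, … — the third-nearest is G.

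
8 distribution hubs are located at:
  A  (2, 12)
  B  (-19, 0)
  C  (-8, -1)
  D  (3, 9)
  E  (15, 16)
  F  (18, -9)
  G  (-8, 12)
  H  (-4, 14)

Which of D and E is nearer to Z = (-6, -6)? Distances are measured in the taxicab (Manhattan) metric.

d(Z,D) = |-6−3| + |-6−9| = 9 + 15 = 24
d(Z,E) = |-6−15| + |-6−16| = 21 + 22 = 43
24 < 43, so D is closer.

D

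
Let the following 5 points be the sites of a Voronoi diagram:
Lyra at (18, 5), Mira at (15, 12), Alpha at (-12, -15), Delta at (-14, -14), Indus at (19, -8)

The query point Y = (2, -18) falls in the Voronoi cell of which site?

Alpha

Compare squared distances (the ordering matches that of the actual distances):
d²(Y, Lyra) = (2−18)² + (-18−5)² = 256 + 529 = 785
d²(Y, Mira) = (2−15)² + (-18−12)² = 169 + 900 = 1069
d²(Y, Alpha) = (2−(-12))² + (-18−(-15))² = 196 + 9 = 205
d²(Y, Delta) = (2−(-14))² + (-18−(-14))² = 256 + 16 = 272
d²(Y, Indus) = (2−19)² + (-18−(-8))² = 289 + 100 = 389
Minimum is at Alpha.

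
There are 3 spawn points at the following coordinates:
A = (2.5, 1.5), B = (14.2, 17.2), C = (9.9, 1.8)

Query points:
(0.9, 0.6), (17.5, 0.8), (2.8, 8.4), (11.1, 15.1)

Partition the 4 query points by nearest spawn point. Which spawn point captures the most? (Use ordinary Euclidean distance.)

(0.9, 0.6) — d² to each: A:3.37, B:452.45, C:82.44 → nearest is A
(17.5, 0.8) — d² to each: A:225.49, B:279.85, C:58.76 → nearest is C
(2.8, 8.4) — d² to each: A:47.7, B:207.4, C:93.97 → nearest is A
(11.1, 15.1) — d² to each: A:258.92, B:14.02, C:178.33 → nearest is B
Tally — A:2, B:1, C:1. A captures the most (2).

A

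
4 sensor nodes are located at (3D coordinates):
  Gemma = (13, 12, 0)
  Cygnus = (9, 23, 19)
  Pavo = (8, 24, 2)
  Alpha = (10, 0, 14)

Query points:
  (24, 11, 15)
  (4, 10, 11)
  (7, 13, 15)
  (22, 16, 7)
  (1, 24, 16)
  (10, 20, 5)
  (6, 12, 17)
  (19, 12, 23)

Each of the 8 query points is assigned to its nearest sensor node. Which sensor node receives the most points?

Cygnus

(24, 11, 15) — d² to each: Gemma:347, Cygnus:385, Pavo:594, Alpha:318 → nearest is Alpha
(4, 10, 11) — d² to each: Gemma:206, Cygnus:258, Pavo:293, Alpha:145 → nearest is Alpha
(7, 13, 15) — d² to each: Gemma:262, Cygnus:120, Pavo:291, Alpha:179 → nearest is Cygnus
(22, 16, 7) — d² to each: Gemma:146, Cygnus:362, Pavo:285, Alpha:449 → nearest is Gemma
(1, 24, 16) — d² to each: Gemma:544, Cygnus:74, Pavo:245, Alpha:661 → nearest is Cygnus
(10, 20, 5) — d² to each: Gemma:98, Cygnus:206, Pavo:29, Alpha:481 → nearest is Pavo
(6, 12, 17) — d² to each: Gemma:338, Cygnus:134, Pavo:373, Alpha:169 → nearest is Cygnus
(19, 12, 23) — d² to each: Gemma:565, Cygnus:237, Pavo:706, Alpha:306 → nearest is Cygnus
Tally — Gemma:1, Cygnus:4, Pavo:1, Alpha:2. Cygnus captures the most (4).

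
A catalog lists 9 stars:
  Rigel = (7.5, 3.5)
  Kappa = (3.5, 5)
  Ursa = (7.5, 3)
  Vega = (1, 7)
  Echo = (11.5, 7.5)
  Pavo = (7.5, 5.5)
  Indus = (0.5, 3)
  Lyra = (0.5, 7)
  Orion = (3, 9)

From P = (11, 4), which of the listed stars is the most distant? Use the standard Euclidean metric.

Squared Euclidean distances:
d²(P, Rigel) = 12.25 + 0.25 = 12.5
d²(P, Kappa) = 56.25 + 1 = 57.25
d²(P, Ursa) = 12.25 + 1 = 13.25
d²(P, Vega) = 100 + 9 = 109
d²(P, Echo) = 0.25 + 12.25 = 12.5
d²(P, Pavo) = 12.25 + 2.25 = 14.5
d²(P, Indus) = 110.25 + 1 = 111.25
d²(P, Lyra) = 110.25 + 9 = 119.25
d²(P, Orion) = 64 + 25 = 89
The largest is to Lyra.

Lyra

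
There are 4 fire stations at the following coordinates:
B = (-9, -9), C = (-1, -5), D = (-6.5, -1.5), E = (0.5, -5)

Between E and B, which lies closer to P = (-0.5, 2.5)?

Compare squared distances:
|PE|² = (-0.5−0.5)² + (2.5−(-5))² = 1 + 56.25 = 57.25
|PB|² = (-0.5−(-9))² + (2.5−(-9))² = 72.25 + 132.25 = 204.5
57.25 < 204.5, so E is closer.

E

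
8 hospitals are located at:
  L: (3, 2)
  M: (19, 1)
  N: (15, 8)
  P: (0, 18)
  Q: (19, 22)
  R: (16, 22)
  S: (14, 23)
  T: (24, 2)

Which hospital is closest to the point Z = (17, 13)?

Since √ is increasing, it suffices to compare squared distances:
|ZL|² = (17−3)² + (13−2)² = 196 + 121 = 317
|ZM|² = (17−19)² + (13−1)² = 4 + 144 = 148
|ZN|² = (17−15)² + (13−8)² = 4 + 25 = 29
|ZP|² = (17−0)² + (13−18)² = 289 + 25 = 314
|ZQ|² = (17−19)² + (13−22)² = 4 + 81 = 85
|ZR|² = (17−16)² + (13−22)² = 1 + 81 = 82
|ZS|² = (17−14)² + (13−23)² = 9 + 100 = 109
|ZT|² = (17−24)² + (13−2)² = 49 + 121 = 170
The smallest is to N, so Z lies in the Voronoi region of N.

N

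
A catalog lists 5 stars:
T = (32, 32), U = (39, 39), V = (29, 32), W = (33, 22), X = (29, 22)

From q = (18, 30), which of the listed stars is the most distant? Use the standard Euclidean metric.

U

Compare squared distances (the ordering matches that of the actual distances):
|qT|² = (18−32)² + (30−32)² = 196 + 4 = 200
|qU|² = (18−39)² + (30−39)² = 441 + 81 = 522
|qV|² = (18−29)² + (30−32)² = 121 + 4 = 125
|qW|² = (18−33)² + (30−22)² = 225 + 64 = 289
|qX|² = (18−29)² + (30−22)² = 121 + 64 = 185
The largest is to U.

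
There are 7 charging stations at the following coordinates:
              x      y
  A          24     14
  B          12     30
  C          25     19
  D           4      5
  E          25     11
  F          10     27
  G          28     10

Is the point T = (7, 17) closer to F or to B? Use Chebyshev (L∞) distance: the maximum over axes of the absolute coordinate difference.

F

d(T,F) = max(3, 10) = 10
d(T,B) = max(5, 13) = 13
10 < 13, so F is closer.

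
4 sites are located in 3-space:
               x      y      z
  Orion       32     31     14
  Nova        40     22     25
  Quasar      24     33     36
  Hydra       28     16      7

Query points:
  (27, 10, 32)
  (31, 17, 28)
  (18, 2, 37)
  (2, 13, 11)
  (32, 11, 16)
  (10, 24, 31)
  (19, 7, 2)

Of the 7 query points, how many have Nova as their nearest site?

(27, 10, 32) — d² to each: Orion:790, Nova:362, Quasar:554, Hydra:662 → nearest is Nova
(31, 17, 28) — d² to each: Orion:393, Nova:115, Quasar:369, Hydra:451 → nearest is Nova
(18, 2, 37) — d² to each: Orion:1566, Nova:1028, Quasar:998, Hydra:1196 → nearest is Quasar
(2, 13, 11) — d² to each: Orion:1233, Nova:1721, Quasar:1509, Hydra:701 → nearest is Hydra
(32, 11, 16) — d² to each: Orion:404, Nova:266, Quasar:948, Hydra:122 → nearest is Hydra
(10, 24, 31) — d² to each: Orion:822, Nova:940, Quasar:302, Hydra:964 → nearest is Quasar
(19, 7, 2) — d² to each: Orion:889, Nova:1195, Quasar:1857, Hydra:187 → nearest is Hydra
2 of the 7 points have Nova as nearest.

2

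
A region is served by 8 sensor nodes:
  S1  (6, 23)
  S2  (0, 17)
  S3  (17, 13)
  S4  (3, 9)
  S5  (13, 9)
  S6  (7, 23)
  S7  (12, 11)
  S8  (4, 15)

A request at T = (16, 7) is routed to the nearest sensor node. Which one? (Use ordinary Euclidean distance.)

Since √ is increasing, it suffices to compare squared distances:
|TS1|² = (16−6)² + (7−23)² = 100 + 256 = 356
|TS2|² = (16−0)² + (7−17)² = 256 + 100 = 356
|TS3|² = (16−17)² + (7−13)² = 1 + 36 = 37
|TS4|² = (16−3)² + (7−9)² = 169 + 4 = 173
|TS5|² = (16−13)² + (7−9)² = 9 + 4 = 13
|TS6|² = (16−7)² + (7−23)² = 81 + 256 = 337
|TS7|² = (16−12)² + (7−11)² = 16 + 16 = 32
|TS8|² = (16−4)² + (7−15)² = 144 + 64 = 208
S5 is nearest.

S5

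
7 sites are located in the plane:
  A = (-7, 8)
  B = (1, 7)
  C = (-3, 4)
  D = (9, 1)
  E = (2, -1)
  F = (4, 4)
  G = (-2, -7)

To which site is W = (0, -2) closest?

Squared Euclidean distances:
|WA|² = 49 + 100 = 149
|WB|² = 1 + 81 = 82
|WC|² = 9 + 36 = 45
|WD|² = 81 + 9 = 90
|WE|² = 4 + 1 = 5
|WF|² = 16 + 36 = 52
|WG|² = 4 + 25 = 29
The smallest is to E, so W lies in the Voronoi region of E.

E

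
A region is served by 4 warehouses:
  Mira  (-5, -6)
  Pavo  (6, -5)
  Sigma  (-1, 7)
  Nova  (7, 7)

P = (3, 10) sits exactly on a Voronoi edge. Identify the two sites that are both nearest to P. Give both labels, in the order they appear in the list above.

Squared distances from P to each site:
d²(P, Mira) = (3−(-5))² + (10−(-6))² = 64 + 256 = 320
d²(P, Pavo) = (3−6)² + (10−(-5))² = 9 + 225 = 234
d²(P, Sigma) = (3−(-1))² + (10−7)² = 16 + 9 = 25
d²(P, Nova) = (3−7)² + (10−7)² = 16 + 9 = 25
P is equidistant from Sigma and Nova (both at squared distance 25), and every other site is strictly farther — so P lies on the Sigma–Nova Voronoi edge.

Sigma and Nova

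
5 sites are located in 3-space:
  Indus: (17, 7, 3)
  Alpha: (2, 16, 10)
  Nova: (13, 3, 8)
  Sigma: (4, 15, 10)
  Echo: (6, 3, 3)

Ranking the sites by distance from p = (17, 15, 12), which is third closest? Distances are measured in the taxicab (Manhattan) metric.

d(p, Indus) = |17−17| + |15−7| + |12−3| = 0 + 8 + 9 = 17
d(p, Alpha) = |17−2| + |15−16| + |12−10| = 15 + 1 + 2 = 18
d(p, Nova) = |17−13| + |15−3| + |12−8| = 4 + 12 + 4 = 20
d(p, Sigma) = |17−4| + |15−15| + |12−10| = 13 + 0 + 2 = 15
d(p, Echo) = |17−6| + |15−3| + |12−3| = 11 + 12 + 9 = 32
Sorted ascending: Sigma, Indus, Alpha, Nova, … — the third-nearest is Alpha.

Alpha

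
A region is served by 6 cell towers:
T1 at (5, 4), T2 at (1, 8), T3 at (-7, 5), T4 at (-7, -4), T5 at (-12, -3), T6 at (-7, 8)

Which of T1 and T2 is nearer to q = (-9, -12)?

Compare squared distances:
|qT1|² = (-9−5)² + (-12−4)² = 196 + 256 = 452
|qT2|² = (-9−1)² + (-12−8)² = 100 + 400 = 500
452 < 500, so T1 is closer.

T1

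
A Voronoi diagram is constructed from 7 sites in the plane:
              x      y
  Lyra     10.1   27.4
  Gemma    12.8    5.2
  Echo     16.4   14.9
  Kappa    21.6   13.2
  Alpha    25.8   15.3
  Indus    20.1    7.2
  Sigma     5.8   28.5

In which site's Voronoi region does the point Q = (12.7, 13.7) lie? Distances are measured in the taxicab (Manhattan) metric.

Echo

d(Q, Lyra) = |12.7−10.1| + |13.7−27.4| = 2.6 + 13.7 = 16.3
d(Q, Gemma) = |12.7−12.8| + |13.7−5.2| = 0.1 + 8.5 = 8.6
d(Q, Echo) = |12.7−16.4| + |13.7−14.9| = 3.7 + 1.2 = 4.9
d(Q, Kappa) = |12.7−21.6| + |13.7−13.2| = 8.9 + 0.5 = 9.4
d(Q, Alpha) = |12.7−25.8| + |13.7−15.3| = 13.1 + 1.6 = 14.7
d(Q, Indus) = |12.7−20.1| + |13.7−7.2| = 7.4 + 6.5 = 13.9
d(Q, Sigma) = |12.7−5.8| + |13.7−28.5| = 6.9 + 14.8 = 21.7
Minimum is at Echo.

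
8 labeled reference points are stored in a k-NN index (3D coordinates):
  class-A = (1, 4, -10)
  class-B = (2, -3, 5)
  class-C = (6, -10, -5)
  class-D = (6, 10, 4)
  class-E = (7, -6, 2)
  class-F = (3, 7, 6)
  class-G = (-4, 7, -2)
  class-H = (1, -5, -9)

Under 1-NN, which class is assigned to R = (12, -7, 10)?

class-E

Compare squared distances (the ordering matches that of the actual distances):
d²(R, class-A) = (12−1)² + (-7−4)² + (10−(-10))² = 121 + 121 + 400 = 642
d²(R, class-B) = (12−2)² + (-7−(-3))² + (10−5)² = 100 + 16 + 25 = 141
d²(R, class-C) = (12−6)² + (-7−(-10))² + (10−(-5))² = 36 + 9 + 225 = 270
d²(R, class-D) = (12−6)² + (-7−10)² + (10−4)² = 36 + 289 + 36 = 361
d²(R, class-E) = (12−7)² + (-7−(-6))² + (10−2)² = 25 + 1 + 64 = 90
d²(R, class-F) = (12−3)² + (-7−7)² + (10−6)² = 81 + 196 + 16 = 293
d²(R, class-G) = (12−(-4))² + (-7−7)² + (10−(-2))² = 256 + 196 + 144 = 596
d²(R, class-H) = (12−1)² + (-7−(-5))² + (10−(-9))² = 121 + 4 + 361 = 486
The smallest is to class-E, so R lies in the Voronoi region of class-E.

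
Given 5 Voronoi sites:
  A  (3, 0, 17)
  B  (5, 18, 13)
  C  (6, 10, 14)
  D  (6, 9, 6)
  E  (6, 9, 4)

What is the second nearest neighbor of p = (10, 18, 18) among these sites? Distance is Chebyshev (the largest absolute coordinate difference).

d(p,A) = max(7, 18, 1) = 18
d(p,B) = max(5, 0, 5) = 5
d(p,C) = max(4, 8, 4) = 8
d(p,D) = max(4, 9, 12) = 12
d(p,E) = max(4, 9, 14) = 14
Sorted ascending: B, C, D, … — the second-nearest is C.

C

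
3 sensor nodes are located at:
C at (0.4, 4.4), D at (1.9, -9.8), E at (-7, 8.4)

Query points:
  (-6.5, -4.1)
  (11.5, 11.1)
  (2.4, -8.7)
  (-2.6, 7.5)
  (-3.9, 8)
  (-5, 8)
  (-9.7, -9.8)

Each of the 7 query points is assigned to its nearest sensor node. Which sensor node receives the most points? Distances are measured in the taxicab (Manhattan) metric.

E

(-6.5, -4.1) — d to each: C:15.4, D:14.1, E:13 → nearest is E
(11.5, 11.1) — d to each: C:17.8, D:30.5, E:21.2 → nearest is C
(2.4, -8.7) — d to each: C:15.1, D:1.6, E:26.5 → nearest is D
(-2.6, 7.5) — d to each: C:6.1, D:21.8, E:5.3 → nearest is E
(-3.9, 8) — d to each: C:7.9, D:23.6, E:3.5 → nearest is E
(-5, 8) — d to each: C:9, D:24.7, E:2.4 → nearest is E
(-9.7, -9.8) — d to each: C:24.3, D:11.6, E:20.9 → nearest is D
Tally — C:1, D:2, E:4. E captures the most (4).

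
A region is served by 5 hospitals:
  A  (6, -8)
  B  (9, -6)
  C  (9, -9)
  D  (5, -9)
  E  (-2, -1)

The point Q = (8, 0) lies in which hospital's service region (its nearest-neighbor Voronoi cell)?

Squared Euclidean distances:
|QA|² = (8−6)² + (0−(-8))² = 4 + 64 = 68
|QB|² = (8−9)² + (0−(-6))² = 1 + 36 = 37
|QC|² = (8−9)² + (0−(-9))² = 1 + 81 = 82
|QD|² = (8−5)² + (0−(-9))² = 9 + 81 = 90
|QE|² = (8−(-2))² + (0−(-1))² = 100 + 1 = 101
B is nearest.

B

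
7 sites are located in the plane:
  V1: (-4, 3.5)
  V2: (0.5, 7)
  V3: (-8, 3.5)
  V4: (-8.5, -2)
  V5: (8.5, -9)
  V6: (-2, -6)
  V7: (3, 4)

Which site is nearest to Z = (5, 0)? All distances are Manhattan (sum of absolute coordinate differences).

d(Z,V1) = |5−(-4)| + |0−3.5| = 9 + 3.5 = 12.5
d(Z,V2) = |5−0.5| + |0−7| = 4.5 + 7 = 11.5
d(Z,V3) = |5−(-8)| + |0−3.5| = 13 + 3.5 = 16.5
d(Z,V4) = |5−(-8.5)| + |0−(-2)| = 13.5 + 2 = 15.5
d(Z,V5) = |5−8.5| + |0−(-9)| = 3.5 + 9 = 12.5
d(Z,V6) = |5−(-2)| + |0−(-6)| = 7 + 6 = 13
d(Z,V7) = |5−3| + |0−4| = 2 + 4 = 6
V7 is nearest.

V7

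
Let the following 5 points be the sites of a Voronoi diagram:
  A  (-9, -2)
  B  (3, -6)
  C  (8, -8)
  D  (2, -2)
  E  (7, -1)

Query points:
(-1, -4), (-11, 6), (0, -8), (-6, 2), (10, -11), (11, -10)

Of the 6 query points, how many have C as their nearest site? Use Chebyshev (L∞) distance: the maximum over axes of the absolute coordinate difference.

(-1, -4) — d to each: A:8, B:4, C:9, D:3, E:8 → nearest is D
(-11, 6) — d to each: A:8, B:14, C:19, D:13, E:18 → nearest is A
(0, -8) — d to each: A:9, B:3, C:8, D:6, E:7 → nearest is B
(-6, 2) — d to each: A:4, B:9, C:14, D:8, E:13 → nearest is A
(10, -11) — d to each: A:19, B:7, C:3, D:9, E:10 → nearest is C
(11, -10) — d to each: A:20, B:8, C:3, D:9, E:9 → nearest is C
2 of the 6 points have C as nearest.

2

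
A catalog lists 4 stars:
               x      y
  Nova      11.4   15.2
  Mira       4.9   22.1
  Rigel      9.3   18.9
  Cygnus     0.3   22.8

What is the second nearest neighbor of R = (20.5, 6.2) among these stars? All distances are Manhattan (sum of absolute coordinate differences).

d(R, Nova) = |20.5−11.4| + |6.2−15.2| = 9.1 + 9 = 18.1
d(R, Mira) = |20.5−4.9| + |6.2−22.1| = 15.6 + 15.9 = 31.5
d(R, Rigel) = |20.5−9.3| + |6.2−18.9| = 11.2 + 12.7 = 23.9
d(R, Cygnus) = |20.5−0.3| + |6.2−22.8| = 20.2 + 16.6 = 36.8
Sorted ascending: Nova, Rigel, Mira, … — the second-nearest is Rigel.

Rigel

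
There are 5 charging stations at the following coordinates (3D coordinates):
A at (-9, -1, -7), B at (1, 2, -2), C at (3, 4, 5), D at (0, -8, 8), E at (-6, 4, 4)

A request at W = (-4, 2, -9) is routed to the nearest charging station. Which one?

A

Squared Euclidean distances:
|WA|² = (-4−(-9))² + (2−(-1))² + (-9−(-7))² = 25 + 9 + 4 = 38
|WB|² = (-4−1)² + (2−2)² + (-9−(-2))² = 25 + 0 + 49 = 74
|WC|² = (-4−3)² + (2−4)² + (-9−5)² = 49 + 4 + 196 = 249
|WD|² = (-4−0)² + (2−(-8))² + (-9−8)² = 16 + 100 + 289 = 405
|WE|² = (-4−(-6))² + (2−4)² + (-9−4)² = 4 + 4 + 169 = 177
Minimum is at A.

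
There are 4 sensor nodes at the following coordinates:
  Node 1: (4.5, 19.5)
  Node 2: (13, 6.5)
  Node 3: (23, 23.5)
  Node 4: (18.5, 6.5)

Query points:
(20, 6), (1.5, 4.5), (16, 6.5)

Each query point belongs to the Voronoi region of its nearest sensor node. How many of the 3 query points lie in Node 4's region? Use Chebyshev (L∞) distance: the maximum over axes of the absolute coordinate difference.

(20, 6) — d to each: Node 1:15.5, Node 2:7, Node 3:17.5, Node 4:1.5 → nearest is Node 4
(1.5, 4.5) — d to each: Node 1:15, Node 2:11.5, Node 3:21.5, Node 4:17 → nearest is Node 2
(16, 6.5) — d to each: Node 1:13, Node 2:3, Node 3:17, Node 4:2.5 → nearest is Node 4
2 of the 3 points have Node 4 as nearest.

2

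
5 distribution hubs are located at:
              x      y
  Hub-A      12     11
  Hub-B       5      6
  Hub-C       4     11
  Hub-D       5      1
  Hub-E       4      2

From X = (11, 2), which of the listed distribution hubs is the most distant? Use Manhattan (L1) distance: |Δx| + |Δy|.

Hub-C

d(X, Hub-A) = |11−12| + |2−11| = 1 + 9 = 10
d(X, Hub-B) = |11−5| + |2−6| = 6 + 4 = 10
d(X, Hub-C) = |11−4| + |2−11| = 7 + 9 = 16
d(X, Hub-D) = |11−5| + |2−1| = 6 + 1 = 7
d(X, Hub-E) = |11−4| + |2−2| = 7 + 0 = 7
The largest is to Hub-C.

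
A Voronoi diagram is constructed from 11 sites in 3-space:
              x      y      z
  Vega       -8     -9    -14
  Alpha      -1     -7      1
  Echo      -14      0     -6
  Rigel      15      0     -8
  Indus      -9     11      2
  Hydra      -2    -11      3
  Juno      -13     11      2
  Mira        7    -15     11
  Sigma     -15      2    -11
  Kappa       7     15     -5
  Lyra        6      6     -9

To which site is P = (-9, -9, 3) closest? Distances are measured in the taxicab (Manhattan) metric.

Hydra

d(P, Vega) = 1 + 0 + 17 = 18
d(P, Alpha) = 8 + 2 + 2 = 12
d(P, Echo) = 5 + 9 + 9 = 23
d(P, Rigel) = 24 + 9 + 11 = 44
d(P, Indus) = 0 + 20 + 1 = 21
d(P, Hydra) = 7 + 2 + 0 = 9
d(P, Juno) = 4 + 20 + 1 = 25
d(P, Mira) = 16 + 6 + 8 = 30
d(P, Sigma) = 6 + 11 + 14 = 31
d(P, Kappa) = 16 + 24 + 8 = 48
d(P, Lyra) = 15 + 15 + 12 = 42
Hydra is nearest.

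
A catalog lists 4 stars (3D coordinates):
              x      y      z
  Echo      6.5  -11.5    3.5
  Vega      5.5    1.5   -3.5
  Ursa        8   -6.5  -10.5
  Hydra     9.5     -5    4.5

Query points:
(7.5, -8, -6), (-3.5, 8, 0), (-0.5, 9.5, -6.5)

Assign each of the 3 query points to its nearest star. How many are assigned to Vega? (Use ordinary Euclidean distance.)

2

(7.5, -8, -6) — d² to each: Echo:103.5, Vega:100.5, Ursa:22.75, Hydra:123.25 → nearest is Ursa
(-3.5, 8, 0) — d² to each: Echo:492.5, Vega:135.5, Ursa:452.75, Hydra:358.25 → nearest is Vega
(-0.5, 9.5, -6.5) — d² to each: Echo:590, Vega:109, Ursa:344.25, Hydra:431.25 → nearest is Vega
2 of the 3 points have Vega as nearest.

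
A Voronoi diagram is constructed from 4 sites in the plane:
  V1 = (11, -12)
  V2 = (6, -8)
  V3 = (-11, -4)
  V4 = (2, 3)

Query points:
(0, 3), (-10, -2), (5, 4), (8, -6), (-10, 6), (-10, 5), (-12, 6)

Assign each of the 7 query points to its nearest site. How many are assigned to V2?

(0, 3) — d² to each: V1:346, V2:157, V3:170, V4:4 → nearest is V4
(-10, -2) — d² to each: V1:541, V2:292, V3:5, V4:169 → nearest is V3
(5, 4) — d² to each: V1:292, V2:145, V3:320, V4:10 → nearest is V4
(8, -6) — d² to each: V1:45, V2:8, V3:365, V4:117 → nearest is V2
(-10, 6) — d² to each: V1:765, V2:452, V3:101, V4:153 → nearest is V3
(-10, 5) — d² to each: V1:730, V2:425, V3:82, V4:148 → nearest is V3
(-12, 6) — d² to each: V1:853, V2:520, V3:101, V4:205 → nearest is V3
1 of the 7 points has V2 as nearest.

1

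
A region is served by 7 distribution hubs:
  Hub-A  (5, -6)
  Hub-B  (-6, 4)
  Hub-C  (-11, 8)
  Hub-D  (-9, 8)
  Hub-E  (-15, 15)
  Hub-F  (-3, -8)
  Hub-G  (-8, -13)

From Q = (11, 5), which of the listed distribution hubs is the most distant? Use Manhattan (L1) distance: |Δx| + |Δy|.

d(Q, Hub-A) = 6 + 11 = 17
d(Q, Hub-B) = 17 + 1 = 18
d(Q, Hub-C) = 22 + 3 = 25
d(Q, Hub-D) = 20 + 3 = 23
d(Q, Hub-E) = 26 + 10 = 36
d(Q, Hub-F) = 14 + 13 = 27
d(Q, Hub-G) = 19 + 18 = 37
The largest is to Hub-G.

Hub-G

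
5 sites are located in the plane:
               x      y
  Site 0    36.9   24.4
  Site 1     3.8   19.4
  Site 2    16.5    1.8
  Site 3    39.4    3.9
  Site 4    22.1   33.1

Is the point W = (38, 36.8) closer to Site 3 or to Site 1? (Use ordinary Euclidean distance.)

Site 3

Compare squared distances:
d²(W, Site 3) = (38−39.4)² + (36.8−3.9)² = 1.96 + 1082.41 = 1084.37
d²(W, Site 1) = (38−3.8)² + (36.8−19.4)² = 1169.64 + 302.76 = 1472.4
1084.37 < 1472.4, so Site 3 is closer.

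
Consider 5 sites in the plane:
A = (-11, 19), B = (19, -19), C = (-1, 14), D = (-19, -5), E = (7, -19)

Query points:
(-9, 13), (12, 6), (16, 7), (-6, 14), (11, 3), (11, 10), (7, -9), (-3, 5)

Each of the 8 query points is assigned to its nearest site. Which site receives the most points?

(-9, 13) — d² to each: A:40, B:1808, C:65, D:424, E:1280 → nearest is A
(12, 6) — d² to each: A:698, B:674, C:233, D:1082, E:650 → nearest is C
(16, 7) — d² to each: A:873, B:685, C:338, D:1369, E:757 → nearest is C
(-6, 14) — d² to each: A:50, B:1714, C:25, D:530, E:1258 → nearest is C
(11, 3) — d² to each: A:740, B:548, C:265, D:964, E:500 → nearest is C
(11, 10) — d² to each: A:565, B:905, C:160, D:1125, E:857 → nearest is C
(7, -9) — d² to each: A:1108, B:244, C:593, D:692, E:100 → nearest is E
(-3, 5) — d² to each: A:260, B:1060, C:85, D:356, E:676 → nearest is C
Tally — A:1, C:6, E:1. C captures the most (6).

C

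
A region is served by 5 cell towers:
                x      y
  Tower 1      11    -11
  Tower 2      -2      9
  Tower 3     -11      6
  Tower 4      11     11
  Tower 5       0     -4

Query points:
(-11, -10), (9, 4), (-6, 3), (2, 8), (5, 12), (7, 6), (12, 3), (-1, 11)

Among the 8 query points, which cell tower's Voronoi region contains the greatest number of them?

(-11, -10) — d² to each: Tower 1:485, Tower 2:442, Tower 3:256, Tower 4:925, Tower 5:157 → nearest is Tower 5
(9, 4) — d² to each: Tower 1:229, Tower 2:146, Tower 3:404, Tower 4:53, Tower 5:145 → nearest is Tower 4
(-6, 3) — d² to each: Tower 1:485, Tower 2:52, Tower 3:34, Tower 4:353, Tower 5:85 → nearest is Tower 3
(2, 8) — d² to each: Tower 1:442, Tower 2:17, Tower 3:173, Tower 4:90, Tower 5:148 → nearest is Tower 2
(5, 12) — d² to each: Tower 1:565, Tower 2:58, Tower 3:292, Tower 4:37, Tower 5:281 → nearest is Tower 4
(7, 6) — d² to each: Tower 1:305, Tower 2:90, Tower 3:324, Tower 4:41, Tower 5:149 → nearest is Tower 4
(12, 3) — d² to each: Tower 1:197, Tower 2:232, Tower 3:538, Tower 4:65, Tower 5:193 → nearest is Tower 4
(-1, 11) — d² to each: Tower 1:628, Tower 2:5, Tower 3:125, Tower 4:144, Tower 5:226 → nearest is Tower 2
Tally — Tower 2:2, Tower 3:1, Tower 4:4, Tower 5:1. Tower 4 captures the most (4).

Tower 4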